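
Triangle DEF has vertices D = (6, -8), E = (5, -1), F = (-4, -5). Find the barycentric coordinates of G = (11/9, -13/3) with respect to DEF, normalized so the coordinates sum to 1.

Signed area of the reference triangle: [DEF] = ½·(6·(-1−(-5)) + 5·(-5−(-8)) + (-4)·(-8−(-1))) = ½·(24 + 15 + 28) = 67/2.
[GEF] = ½·((11/9)·(-1−(-5)) + 5·(-5−(-13/3)) + (-4)·(-13/3−(-1))) = ½·(44/9 − 10/3 + 40/3) = 67/9, so the D-coordinate is (67/9)/(67/2) = 2/9.
[DGF] = ½·(6·(-13/3−(-5)) + (11/9)·(-5−(-8)) + (-4)·(-8−(-13/3))) = ½·(4 + 11/3 + 44/3) = 67/6, so the E-coordinate is 1/3.
[DEG] = ½·(6·(-1−(-13/3)) + 5·(-13/3−(-8)) + (11/9)·(-8−(-1))) = ½·(20 + 55/3 − 77/9) = 134/9, so the F-coordinate is 4/9.

(2/9, 1/3, 4/9)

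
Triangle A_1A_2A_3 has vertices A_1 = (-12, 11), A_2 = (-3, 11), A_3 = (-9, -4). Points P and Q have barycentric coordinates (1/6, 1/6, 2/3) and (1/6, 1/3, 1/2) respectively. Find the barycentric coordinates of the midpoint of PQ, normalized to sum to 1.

Since both coordinate triples sum to 1, the midpoint's barycentrics are the componentwise average.
(1/6+1/6)/2 = 1/6; similarly 1/4 and 7/12.

(1/6, 1/4, 7/12)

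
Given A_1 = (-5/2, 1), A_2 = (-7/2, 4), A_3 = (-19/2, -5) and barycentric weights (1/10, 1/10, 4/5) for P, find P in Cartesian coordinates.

P = (1/10)·A_1 + (1/10)·A_2 + (4/5)·A_3.
x-coordinate: (1/10)·(-5/2) + (1/10)·(-7/2) + (4/5)·(-19/2) = -41/5.
y-coordinate: (1/10)·1 + (1/10)·4 + (4/5)·(-5) = -7/2.

(-41/5, -7/2)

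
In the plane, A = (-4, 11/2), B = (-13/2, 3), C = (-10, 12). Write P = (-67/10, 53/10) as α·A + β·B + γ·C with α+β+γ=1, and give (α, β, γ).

Signed area of the reference triangle: [ABC] = ½·((-4)·(3−12) + (-13/2)·(12−(11/2)) + (-10)·(11/2−3)) = ½·(36 − 169/4 − 25) = -125/8.
[PBC] = ½·((-67/10)·(3−12) + (-13/2)·(12−(53/10)) + (-10)·(53/10−3)) = ½·(603/10 − 871/20 − 23) = -25/8, so the A-coordinate is (-25/8)/(-125/8) = 1/5.
[APC] = ½·((-4)·(53/10−12) + (-67/10)·(12−(11/2)) + (-10)·(11/2−(53/10))) = ½·(134/5 − 871/20 − 2) = -75/8, so the B-coordinate is 3/5.
[ABP] = ½·((-4)·(3−(53/10)) + (-13/2)·(53/10−(11/2)) + (-67/10)·(11/2−3)) = ½·(46/5 + 13/10 − 67/4) = -25/8, so the C-coordinate is 1/5.

(1/5, 3/5, 1/5)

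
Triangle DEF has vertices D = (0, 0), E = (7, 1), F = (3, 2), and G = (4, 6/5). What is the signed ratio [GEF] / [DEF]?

[DEF] = ½·(0·(1−2) + 7·(2−0) + 3·(0−1)) = ½·(0 + 14 − 3) = 11/2.
[GEF] = ½·(4·(1−2) + 7·(2−(6/5)) + 3·(6/5−1)) = ½·(-4 + 28/5 + 3/5) = 11/10, so the ratio is (11/10)/(11/2) = 1/5.

1/5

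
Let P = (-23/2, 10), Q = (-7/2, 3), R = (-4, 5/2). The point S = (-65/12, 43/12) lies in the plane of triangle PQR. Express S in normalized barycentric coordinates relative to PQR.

(1/6, -1/3, 7/6)

Signed area of the reference triangle: [PQR] = ½·((-23/2)·(3−(5/2)) + (-7/2)·(5/2−10) + (-4)·(10−3)) = ½·(-23/4 + 105/4 − 28) = -15/4.
[SQR] = ½·((-65/12)·(3−(5/2)) + (-7/2)·(5/2−(43/12)) + (-4)·(43/12−3)) = ½·(-65/24 + 91/24 − 7/3) = -5/8, so the P-coordinate is (-5/8)/(-15/4) = 1/6.
[PSR] = ½·((-23/2)·(43/12−(5/2)) + (-65/12)·(5/2−10) + (-4)·(10−(43/12))) = ½·(-299/24 + 325/8 − 77/3) = 5/4, so the Q-coordinate is -1/3.
[PQS] = ½·((-23/2)·(3−(43/12)) + (-7/2)·(43/12−10) + (-65/12)·(10−3)) = ½·(161/24 + 539/24 − 455/12) = -35/8, so the R-coordinate is 7/6.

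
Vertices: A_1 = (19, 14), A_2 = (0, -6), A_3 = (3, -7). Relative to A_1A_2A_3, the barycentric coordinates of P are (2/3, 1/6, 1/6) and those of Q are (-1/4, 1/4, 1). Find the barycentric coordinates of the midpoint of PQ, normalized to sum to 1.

(5/24, 5/24, 7/12)

Since both coordinate triples sum to 1, the midpoint's barycentrics are the componentwise average.
(2/3+-1/4)/2 = 5/24; similarly 5/24 and 7/12.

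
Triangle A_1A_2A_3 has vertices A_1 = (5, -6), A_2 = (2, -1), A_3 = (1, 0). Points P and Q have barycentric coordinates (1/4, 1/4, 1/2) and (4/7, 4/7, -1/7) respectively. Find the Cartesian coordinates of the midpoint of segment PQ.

Barycentric coordinates of the midpoint are the average: (23/56, 23/56, 5/28).
Converting: (23/56)·A_1 + (23/56)·A_2 + (5/28)·A_3 = (171/56, -23/8).

(171/56, -23/8)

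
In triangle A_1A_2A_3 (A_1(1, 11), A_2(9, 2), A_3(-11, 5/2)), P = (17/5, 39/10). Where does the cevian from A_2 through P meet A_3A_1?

Barycentric coordinates of P with respect to A_1A_2A_3: (1/5, 3/5, 1/5).
On side A_3A_1 the A_2-coordinate is zero; dropping P's A_2-weight 3/5 and renormalizing the remaining 1/5 : 1/5 gives weights 1/2, 1/2 on A_3, A_1.
Q = (1/2)·(-11, 5/2) + (1/2)·(1, 11) = (-5, 27/4).

(-5, 27/4)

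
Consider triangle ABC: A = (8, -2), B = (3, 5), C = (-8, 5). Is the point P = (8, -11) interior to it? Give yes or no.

Barycentric coordinates of P: (16/7, -144/77, 45/77).
The three coordinates are positive, negative, positive; a point is interior exactly when all three are positive.

no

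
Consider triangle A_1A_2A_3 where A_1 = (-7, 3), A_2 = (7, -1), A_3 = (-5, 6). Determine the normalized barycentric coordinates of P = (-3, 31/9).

(1/3, 2/9, 4/9)

Signed area of the reference triangle: [A_1A_2A_3] = ½·((-7)·(-1−6) + 7·(6−3) + (-5)·(3−(-1))) = ½·(49 + 21 − 20) = 25.
[PA_2A_3] = ½·((-3)·(-1−6) + 7·(6−(31/9)) + (-5)·(31/9−(-1))) = ½·(21 + 161/9 − 200/9) = 25/3, so the A_1-coordinate is (25/3)/25 = 1/3.
[A_1PA_3] = ½·((-7)·(31/9−6) + (-3)·(6−3) + (-5)·(3−(31/9))) = ½·(161/9 − 9 + 20/9) = 50/9, so the A_2-coordinate is 2/9.
[A_1A_2P] = ½·((-7)·(-1−(31/9)) + 7·(31/9−3) + (-3)·(3−(-1))) = ½·(280/9 + 28/9 − 12) = 100/9, so the A_3-coordinate is 4/9.
Check: 1/3 + 2/9 + 4/9 = 1.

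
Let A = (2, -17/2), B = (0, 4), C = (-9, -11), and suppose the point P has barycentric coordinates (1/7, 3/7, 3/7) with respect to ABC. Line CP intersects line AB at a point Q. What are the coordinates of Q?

Line CP meets AB where the C-coordinate vanishes; zeroing P's C-weight and renormalizing leaves A, B-weights 1/7 : 3/7 → (1/4, 3/4).
So Q = (1/4)·A + (3/4)·B = (1/2, 7/8).

(1/2, 7/8)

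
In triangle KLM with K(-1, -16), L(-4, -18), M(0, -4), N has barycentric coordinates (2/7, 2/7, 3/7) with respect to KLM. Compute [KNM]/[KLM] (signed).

The signed ratio [KNM]/[KLM] equals the barycentric coordinate of N at vertex L, which is 2/7.

2/7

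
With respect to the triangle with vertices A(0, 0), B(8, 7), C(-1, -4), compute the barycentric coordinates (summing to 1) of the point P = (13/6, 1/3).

(1/6, 1/3, 1/2)

Signed area of the reference triangle: [ABC] = ½·(0·(7−(-4)) + 8·(-4−0) + (-1)·(0−7)) = ½·(0 − 32 + 7) = -25/2.
[PBC] = ½·((13/6)·(7−(-4)) + 8·(-4−(1/3)) + (-1)·(1/3−7)) = ½·(143/6 − 104/3 + 20/3) = -25/12, so the A-coordinate is (-25/12)/(-25/2) = 1/6.
[APC] = ½·(0·(1/3−(-4)) + (13/6)·(-4−0) + (-1)·(0−(1/3))) = ½·(0 − 26/3 + 1/3) = -25/6, so the B-coordinate is 1/3.
[ABP] = ½·(0·(7−(1/3)) + 8·(1/3−0) + (13/6)·(0−7)) = ½·(0 + 8/3 − 91/6) = -25/4, so the C-coordinate is 1/2.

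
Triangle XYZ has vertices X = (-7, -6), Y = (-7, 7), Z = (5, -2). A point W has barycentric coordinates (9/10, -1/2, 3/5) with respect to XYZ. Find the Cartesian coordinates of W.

W = (9/10)·X + (-1/2)·Y + (3/5)·Z.
x-coordinate: (9/10)·(-7) + (-1/2)·(-7) + (3/5)·5 = 1/5.
y-coordinate: (9/10)·(-6) + (-1/2)·7 + (3/5)·(-2) = -101/10.

(1/5, -101/10)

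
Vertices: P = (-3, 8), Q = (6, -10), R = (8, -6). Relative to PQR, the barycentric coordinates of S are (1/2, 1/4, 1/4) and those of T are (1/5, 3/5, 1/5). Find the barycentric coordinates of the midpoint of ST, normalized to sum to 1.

Since both coordinate triples sum to 1, the midpoint's barycentrics are the componentwise average.
(1/2+1/5)/2 = 7/20; similarly 17/40 and 9/40.

(7/20, 17/40, 9/40)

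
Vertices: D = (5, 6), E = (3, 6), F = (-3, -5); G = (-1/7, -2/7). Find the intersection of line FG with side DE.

(11/3, 6)

Barycentric coordinates of G with respect to DEF: (1/7, 2/7, 4/7).
On side DE the F-coordinate is zero; dropping G's F-weight 4/7 and renormalizing the remaining 1/7 : 2/7 gives weights 1/3, 2/3 on D, E.
H = (1/3)·(5, 6) + (2/3)·(3, 6) = (11/3, 6).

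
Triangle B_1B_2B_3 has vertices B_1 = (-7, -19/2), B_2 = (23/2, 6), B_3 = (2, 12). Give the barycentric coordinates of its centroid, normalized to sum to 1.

(1/3, 1/3, 1/3)

The centroid is the average of the vertices, so each weight is 1/3.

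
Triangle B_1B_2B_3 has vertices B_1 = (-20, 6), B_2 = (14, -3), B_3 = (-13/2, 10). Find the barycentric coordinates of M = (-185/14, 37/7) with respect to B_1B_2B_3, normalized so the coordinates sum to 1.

(5/7, 1/7, 1/7)

Signed area of the reference triangle: [B_1B_2B_3] = ½·((-20)·(-3−10) + 14·(10−6) + (-13/2)·(6−(-3))) = ½·(260 + 56 − 117/2) = 515/4.
[MB_2B_3] = ½·((-185/14)·(-3−10) + 14·(10−(37/7)) + (-13/2)·(37/7−(-3))) = ½·(2405/14 + 66 − 377/7) = 2575/28, so the B_1-coordinate is (2575/28)/(515/4) = 5/7.
[B_1MB_3] = ½·((-20)·(37/7−10) + (-185/14)·(10−6) + (-13/2)·(6−(37/7))) = ½·(660/7 − 370/7 − 65/14) = 515/28, so the B_2-coordinate is 1/7.
[B_1B_2M] = ½·((-20)·(-3−(37/7)) + 14·(37/7−6) + (-185/14)·(6−(-3))) = ½·(1160/7 − 10 − 1665/14) = 515/28, so the B_3-coordinate is 1/7.
Check: 5/7 + 1/7 + 1/7 = 1.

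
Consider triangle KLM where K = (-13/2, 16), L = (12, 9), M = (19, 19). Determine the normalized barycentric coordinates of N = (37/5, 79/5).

Signed area of the reference triangle: [KLM] = ½·((-13/2)·(9−19) + 12·(19−16) + 19·(16−9)) = ½·(65 + 36 + 133) = 117.
[NLM] = ½·((37/5)·(9−19) + 12·(19−(79/5)) + 19·(79/5−9)) = ½·(-74 + 192/5 + 646/5) = 234/5, so the K-coordinate is (234/5)/117 = 2/5.
[KNM] = ½·((-13/2)·(79/5−19) + (37/5)·(19−16) + 19·(16−(79/5))) = ½·(104/5 + 111/5 + 19/5) = 117/5, so the L-coordinate is 1/5.
[KLN] = ½·((-13/2)·(9−(79/5)) + 12·(79/5−16) + (37/5)·(16−9)) = ½·(221/5 − 12/5 + 259/5) = 234/5, so the M-coordinate is 2/5.

(2/5, 1/5, 2/5)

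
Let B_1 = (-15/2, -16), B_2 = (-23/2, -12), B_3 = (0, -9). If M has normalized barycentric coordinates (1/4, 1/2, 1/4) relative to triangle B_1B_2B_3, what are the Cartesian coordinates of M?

M = (1/4)·B_1 + (1/2)·B_2 + (1/4)·B_3.
x-coordinate: (1/4)·(-15/2) + (1/2)·(-23/2) + (1/4)·0 = -61/8.
y-coordinate: (1/4)·(-16) + (1/2)·(-12) + (1/4)·(-9) = -49/4.

(-61/8, -49/4)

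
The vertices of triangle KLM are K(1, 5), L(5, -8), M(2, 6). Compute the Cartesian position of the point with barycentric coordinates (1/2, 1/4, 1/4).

(9/4, 2)

N = (1/2)·K + (1/4)·L + (1/4)·M.
x-coordinate: (1/2)·1 + (1/4)·5 + (1/4)·2 = 9/4.
y-coordinate: (1/2)·5 + (1/4)·(-8) + (1/4)·6 = 2.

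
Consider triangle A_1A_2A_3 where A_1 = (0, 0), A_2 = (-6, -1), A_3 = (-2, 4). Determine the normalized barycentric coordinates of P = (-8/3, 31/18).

Signed area of the reference triangle: [A_1A_2A_3] = ½·(0·(-1−4) + (-6)·(4−0) + (-2)·(0−(-1))) = ½·(0 − 24 − 2) = -13.
[PA_2A_3] = ½·((-8/3)·(-1−4) + (-6)·(4−(31/18)) + (-2)·(31/18−(-1))) = ½·(40/3 − 41/3 − 49/9) = -26/9, so the A_1-coordinate is (-26/9)/(-13) = 2/9.
[A_1PA_3] = ½·(0·(31/18−4) + (-8/3)·(4−0) + (-2)·(0−(31/18))) = ½·(0 − 32/3 + 31/9) = -65/18, so the A_2-coordinate is 5/18.
[A_1A_2P] = ½·(0·(-1−(31/18)) + (-6)·(31/18−0) + (-8/3)·(0−(-1))) = ½·(0 − 31/3 − 8/3) = -13/2, so the A_3-coordinate is 1/2.
Check: 2/9 + 5/18 + 1/2 = 1.

(2/9, 5/18, 1/2)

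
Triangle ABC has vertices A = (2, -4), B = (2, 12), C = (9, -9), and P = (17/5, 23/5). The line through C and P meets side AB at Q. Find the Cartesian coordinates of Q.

(2, 8)

Barycentric coordinates of P with respect to ABC: (1/5, 3/5, 1/5).
On side AB the C-coordinate is zero; dropping P's C-weight 1/5 and renormalizing the remaining 1/5 : 3/5 gives weights 1/4, 3/4 on A, B.
Q = (1/4)·(2, -4) + (3/4)·(2, 12) = (2, 8).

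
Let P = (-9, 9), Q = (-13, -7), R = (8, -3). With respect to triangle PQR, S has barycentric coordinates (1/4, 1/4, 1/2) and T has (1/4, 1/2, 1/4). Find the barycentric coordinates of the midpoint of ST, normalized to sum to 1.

Since both coordinate triples sum to 1, the midpoint's barycentrics are the componentwise average.
(1/4+1/4)/2 = 1/4; similarly 3/8 and 3/8.

(1/4, 3/8, 3/8)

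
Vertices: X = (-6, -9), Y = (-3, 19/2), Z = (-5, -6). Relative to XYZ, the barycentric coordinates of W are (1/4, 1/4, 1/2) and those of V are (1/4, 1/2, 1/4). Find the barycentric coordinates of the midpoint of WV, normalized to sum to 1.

Since both coordinate triples sum to 1, the midpoint's barycentrics are the componentwise average.
(1/4+1/4)/2 = 1/4; similarly 3/8 and 3/8.

(1/4, 3/8, 3/8)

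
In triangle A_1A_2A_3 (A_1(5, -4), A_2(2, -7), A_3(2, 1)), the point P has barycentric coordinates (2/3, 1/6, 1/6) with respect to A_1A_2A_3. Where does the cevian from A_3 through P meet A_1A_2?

Line A_3P meets A_1A_2 where the A_3-coordinate vanishes; zeroing P's A_3-weight and renormalizing leaves A_1, A_2-weights 2/3 : 1/6 → (4/5, 1/5).
So Q = (4/5)·A_1 + (1/5)·A_2 = (22/5, -23/5).

(22/5, -23/5)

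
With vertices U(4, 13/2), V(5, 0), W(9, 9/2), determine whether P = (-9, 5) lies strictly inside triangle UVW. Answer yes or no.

no

Barycentric coordinates of P: (166/61, 67/61, -172/61).
The three coordinates are positive, positive, negative; a point is interior exactly when all three are positive.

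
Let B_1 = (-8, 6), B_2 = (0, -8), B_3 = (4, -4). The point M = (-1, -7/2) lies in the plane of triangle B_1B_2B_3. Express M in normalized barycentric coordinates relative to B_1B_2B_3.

(1/4, 1/2, 1/4)

Signed area of the reference triangle: [B_1B_2B_3] = ½·((-8)·(-8−(-4)) + 0·(-4−6) + 4·(6−(-8))) = ½·(32 + 0 + 56) = 44.
[MB_2B_3] = ½·((-1)·(-8−(-4)) + 0·(-4−(-7/2)) + 4·(-7/2−(-8))) = ½·(4 + 0 + 18) = 11, so the B_1-coordinate is 11/44 = 1/4.
[B_1MB_3] = ½·((-8)·(-7/2−(-4)) + (-1)·(-4−6) + 4·(6−(-7/2))) = ½·(-4 + 10 + 38) = 22, so the B_2-coordinate is 1/2.
[B_1B_2M] = ½·((-8)·(-8−(-7/2)) + 0·(-7/2−6) + (-1)·(6−(-8))) = ½·(36 + 0 − 14) = 11, so the B_3-coordinate is 1/4.
Check: 1/4 + 1/2 + 1/4 = 1.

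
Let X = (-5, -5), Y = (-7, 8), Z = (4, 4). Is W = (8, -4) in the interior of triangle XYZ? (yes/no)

Barycentric coordinates of W: (8/15, -4/5, 19/15).
The three coordinates are positive, negative, positive; a point is interior exactly when all three are positive.

no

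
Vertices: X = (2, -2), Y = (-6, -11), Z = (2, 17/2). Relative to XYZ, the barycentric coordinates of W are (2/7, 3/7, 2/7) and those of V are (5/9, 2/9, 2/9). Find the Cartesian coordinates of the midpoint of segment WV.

Barycentric coordinates of the midpoint are the average: (53/126, 41/126, 16/63).
Converting: (53/126)·X + (41/126)·Y + (16/63)·Z = (-38/63, -95/42).

(-38/63, -95/42)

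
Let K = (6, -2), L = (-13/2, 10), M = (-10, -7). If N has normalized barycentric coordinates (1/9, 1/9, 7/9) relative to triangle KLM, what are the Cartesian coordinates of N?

N = (1/9)·K + (1/9)·L + (7/9)·M.
x-coordinate: (1/9)·6 + (1/9)·(-13/2) + (7/9)·(-10) = -47/6.
y-coordinate: (1/9)·(-2) + (1/9)·10 + (7/9)·(-7) = -41/9.

(-47/6, -41/9)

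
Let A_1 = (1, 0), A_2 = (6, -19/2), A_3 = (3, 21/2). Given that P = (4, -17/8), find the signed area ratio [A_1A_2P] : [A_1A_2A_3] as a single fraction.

1/4

[A_1A_2A_3] = ½·(1·(-19/2−(21/2)) + 6·(21/2−0) + 3·(0−(-19/2))) = ½·(-20 + 63 + 57/2) = 143/4.
[A_1A_2P] = ½·(1·(-19/2−(-17/8)) + 6·(-17/8−0) + 4·(0−(-19/2))) = ½·(-59/8 − 51/4 + 38) = 143/16, so the ratio is (143/16)/(143/4) = 1/4.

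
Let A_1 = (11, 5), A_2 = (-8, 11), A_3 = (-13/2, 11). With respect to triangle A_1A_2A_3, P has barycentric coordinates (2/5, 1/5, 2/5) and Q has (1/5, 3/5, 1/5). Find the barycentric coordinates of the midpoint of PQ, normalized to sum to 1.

Since both coordinate triples sum to 1, the midpoint's barycentrics are the componentwise average.
(2/5+1/5)/2 = 3/10; similarly 2/5 and 3/10.

(3/10, 2/5, 3/10)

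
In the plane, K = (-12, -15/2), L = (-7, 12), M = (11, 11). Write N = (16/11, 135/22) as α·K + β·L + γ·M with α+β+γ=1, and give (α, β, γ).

(3/11, 2/11, 6/11)

Signed area of the reference triangle: [KLM] = ½·((-12)·(12−11) + (-7)·(11−(-15/2)) + 11·(-15/2−12)) = ½·(-12 − 259/2 − 429/2) = -178.
[NLM] = ½·((16/11)·(12−11) + (-7)·(11−(135/22)) + 11·(135/22−12)) = ½·(16/11 − 749/22 − 129/2) = -534/11, so the K-coordinate is (-534/11)/(-178) = 3/11.
[KNM] = ½·((-12)·(135/22−11) + (16/11)·(11−(-15/2)) + 11·(-15/2−(135/22))) = ½·(642/11 + 296/11 − 150) = -356/11, so the L-coordinate is 2/11.
[KLN] = ½·((-12)·(12−(135/22)) + (-7)·(135/22−(-15/2)) + (16/11)·(-15/2−12)) = ½·(-774/11 − 1050/11 − 312/11) = -1068/11, so the M-coordinate is 6/11.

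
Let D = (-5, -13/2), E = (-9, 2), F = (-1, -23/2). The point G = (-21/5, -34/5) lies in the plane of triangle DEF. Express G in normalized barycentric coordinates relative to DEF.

Signed area of the reference triangle: [DEF] = ½·((-5)·(2−(-23/2)) + (-9)·(-23/2−(-13/2)) + (-1)·(-13/2−2)) = ½·(-135/2 + 45 + 17/2) = -7.
[GEF] = ½·((-21/5)·(2−(-23/2)) + (-9)·(-23/2−(-34/5)) + (-1)·(-34/5−2)) = ½·(-567/10 + 423/10 + 44/5) = -14/5, so the D-coordinate is (-14/5)/(-7) = 2/5.
[DGF] = ½·((-5)·(-34/5−(-23/2)) + (-21/5)·(-23/2−(-13/2)) + (-1)·(-13/2−(-34/5))) = ½·(-47/2 + 21 − 3/10) = -7/5, so the E-coordinate is 1/5.
[DEG] = ½·((-5)·(2−(-34/5)) + (-9)·(-34/5−(-13/2)) + (-21/5)·(-13/2−2)) = ½·(-44 + 27/10 + 357/10) = -14/5, so the F-coordinate is 2/5.
Check: 2/5 + 1/5 + 2/5 = 1.

(2/5, 1/5, 2/5)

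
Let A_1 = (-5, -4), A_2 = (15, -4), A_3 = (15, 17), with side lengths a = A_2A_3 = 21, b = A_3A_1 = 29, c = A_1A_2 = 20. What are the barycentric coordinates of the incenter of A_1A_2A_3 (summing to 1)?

The incenter has barycentric coordinates proportional to the opposite side lengths: (21 : 29 : 20).
Normalizing by 21+29+20 = 70 gives (3/10, 29/70, 2/7).

(3/10, 29/70, 2/7)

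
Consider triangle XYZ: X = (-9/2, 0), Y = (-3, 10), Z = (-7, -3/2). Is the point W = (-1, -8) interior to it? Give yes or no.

no

Barycentric coordinates of W: (380/91, -101/91, -188/91).
The three coordinates are positive, negative, negative; a point is interior exactly when all three are positive.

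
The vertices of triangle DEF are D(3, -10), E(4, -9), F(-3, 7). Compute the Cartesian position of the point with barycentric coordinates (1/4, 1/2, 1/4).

G = (1/4)·D + (1/2)·E + (1/4)·F.
x-coordinate: (1/4)·3 + (1/2)·4 + (1/4)·(-3) = 2.
y-coordinate: (1/4)·(-10) + (1/2)·(-9) + (1/4)·7 = -21/4.

(2, -21/4)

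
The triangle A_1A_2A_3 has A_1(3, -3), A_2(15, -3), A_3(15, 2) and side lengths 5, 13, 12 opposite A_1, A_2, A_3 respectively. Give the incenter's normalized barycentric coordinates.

The incenter has barycentric coordinates proportional to the opposite side lengths: (5 : 13 : 12).
Normalizing by 5+13+12 = 30 gives (1/6, 13/30, 2/5).

(1/6, 13/30, 2/5)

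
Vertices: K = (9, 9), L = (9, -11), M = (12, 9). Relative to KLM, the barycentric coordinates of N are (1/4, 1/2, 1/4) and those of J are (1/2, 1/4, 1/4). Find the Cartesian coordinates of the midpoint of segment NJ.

Barycentric coordinates of the midpoint are the average: (3/8, 3/8, 1/4).
Converting: (3/8)·K + (3/8)·L + (1/4)·M = (39/4, 3/2).

(39/4, 3/2)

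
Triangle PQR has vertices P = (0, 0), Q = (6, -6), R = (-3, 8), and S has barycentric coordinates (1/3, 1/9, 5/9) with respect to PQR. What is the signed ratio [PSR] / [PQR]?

1/9

The signed ratio [PSR]/[PQR] equals the barycentric coordinate of S at vertex Q, which is 1/9.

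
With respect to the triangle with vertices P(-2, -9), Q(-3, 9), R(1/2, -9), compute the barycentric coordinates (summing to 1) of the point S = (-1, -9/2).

Signed area of the reference triangle: [PQR] = ½·((-2)·(9−(-9)) + (-3)·(-9−(-9)) + (1/2)·(-9−9)) = ½·(-36 + 0 − 9) = -45/2.
[SQR] = ½·((-1)·(9−(-9)) + (-3)·(-9−(-9/2)) + (1/2)·(-9/2−9)) = ½·(-18 + 27/2 − 27/4) = -45/8, so the P-coordinate is (-45/8)/(-45/2) = 1/4.
[PSR] = ½·((-2)·(-9/2−(-9)) + (-1)·(-9−(-9)) + (1/2)·(-9−(-9/2))) = ½·(-9 + 0 − 9/4) = -45/8, so the Q-coordinate is 1/4.
[PQS] = ½·((-2)·(9−(-9/2)) + (-3)·(-9/2−(-9)) + (-1)·(-9−9)) = ½·(-27 − 27/2 + 18) = -45/4, so the R-coordinate is 1/2.
Check: 1/4 + 1/4 + 1/2 = 1.

(1/4, 1/4, 1/2)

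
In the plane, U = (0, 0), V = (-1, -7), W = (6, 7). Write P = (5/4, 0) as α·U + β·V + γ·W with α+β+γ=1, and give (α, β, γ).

Signed area of the reference triangle: [UVW] = ½·(0·(-7−7) + (-1)·(7−0) + 6·(0−(-7))) = ½·(0 − 7 + 42) = 35/2.
[PVW] = ½·((5/4)·(-7−7) + (-1)·(7−0) + 6·(0−(-7))) = ½·(-35/2 − 7 + 42) = 35/4, so the U-coordinate is (35/4)/(35/2) = 1/2.
[UPW] = ½·(0·(0−7) + (5/4)·(7−0) + 6·(0−0)) = ½·(0 + 35/4 + 0) = 35/8, so the V-coordinate is 1/4.
[UVP] = ½·(0·(-7−0) + (-1)·(0−0) + (5/4)·(0−(-7))) = ½·(0 + 0 + 35/4) = 35/8, so the W-coordinate is 1/4.
Check: 1/2 + 1/4 + 1/4 = 1.

(1/2, 1/4, 1/4)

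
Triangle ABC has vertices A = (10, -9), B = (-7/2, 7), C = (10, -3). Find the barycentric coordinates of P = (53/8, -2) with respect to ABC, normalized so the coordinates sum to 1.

(1/4, 1/4, 1/2)

Signed area of the reference triangle: [ABC] = ½·(10·(7−(-3)) + (-7/2)·(-3−(-9)) + 10·(-9−7)) = ½·(100 − 21 − 160) = -81/2.
[PBC] = ½·((53/8)·(7−(-3)) + (-7/2)·(-3−(-2)) + 10·(-2−7)) = ½·(265/4 + 7/2 − 90) = -81/8, so the A-coordinate is (-81/8)/(-81/2) = 1/4.
[APC] = ½·(10·(-2−(-3)) + (53/8)·(-3−(-9)) + 10·(-9−(-2))) = ½·(10 + 159/4 − 70) = -81/8, so the B-coordinate is 1/4.
[ABP] = ½·(10·(7−(-2)) + (-7/2)·(-2−(-9)) + (53/8)·(-9−7)) = ½·(90 − 49/2 − 106) = -81/4, so the C-coordinate is 1/2.
Check: 1/4 + 1/4 + 1/2 = 1.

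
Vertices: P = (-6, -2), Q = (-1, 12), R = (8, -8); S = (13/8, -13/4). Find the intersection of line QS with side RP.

Barycentric coordinates of S with respect to PQR: (3/8, 1/8, 1/2).
On side RP the Q-coordinate is zero; dropping S's Q-weight 1/8 and renormalizing the remaining 1/2 : 3/8 gives weights 4/7, 3/7 on R, P.
T = (4/7)·(8, -8) + (3/7)·(-6, -2) = (2, -38/7).

(2, -38/7)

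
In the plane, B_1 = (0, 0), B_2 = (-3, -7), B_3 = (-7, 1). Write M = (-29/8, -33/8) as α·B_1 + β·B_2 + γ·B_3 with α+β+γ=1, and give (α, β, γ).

Signed area of the reference triangle: [B_1B_2B_3] = ½·(0·(-7−1) + (-3)·(1−0) + (-7)·(0−(-7))) = ½·(0 − 3 − 49) = -26.
[MB_2B_3] = ½·((-29/8)·(-7−1) + (-3)·(1−(-33/8)) + (-7)·(-33/8−(-7))) = ½·(29 − 123/8 − 161/8) = -13/4, so the B_1-coordinate is (-13/4)/(-26) = 1/8.
[B_1MB_3] = ½·(0·(-33/8−1) + (-29/8)·(1−0) + (-7)·(0−(-33/8))) = ½·(0 − 29/8 − 231/8) = -65/4, so the B_2-coordinate is 5/8.
[B_1B_2M] = ½·(0·(-7−(-33/8)) + (-3)·(-33/8−0) + (-29/8)·(0−(-7))) = ½·(0 + 99/8 − 203/8) = -13/2, so the B_3-coordinate is 1/4.

(1/8, 5/8, 1/4)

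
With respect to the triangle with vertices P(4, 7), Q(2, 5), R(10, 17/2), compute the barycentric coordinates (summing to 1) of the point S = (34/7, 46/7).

(2/7, 3/7, 2/7)

Signed area of the reference triangle: [PQR] = ½·(4·(5−(17/2)) + 2·(17/2−7) + 10·(7−5)) = ½·(-14 + 3 + 20) = 9/2.
[SQR] = ½·((34/7)·(5−(17/2)) + 2·(17/2−(46/7)) + 10·(46/7−5)) = ½·(-17 + 27/7 + 110/7) = 9/7, so the P-coordinate is (9/7)/(9/2) = 2/7.
[PSR] = ½·(4·(46/7−(17/2)) + (34/7)·(17/2−7) + 10·(7−(46/7))) = ½·(-54/7 + 51/7 + 30/7) = 27/14, so the Q-coordinate is 3/7.
[PQS] = ½·(4·(5−(46/7)) + 2·(46/7−7) + (34/7)·(7−5)) = ½·(-44/7 − 6/7 + 68/7) = 9/7, so the R-coordinate is 2/7.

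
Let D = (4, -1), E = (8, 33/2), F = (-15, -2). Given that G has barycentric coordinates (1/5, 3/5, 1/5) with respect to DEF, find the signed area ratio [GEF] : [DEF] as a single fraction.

The signed ratio [GEF]/[DEF] equals the barycentric coordinate of G at vertex D, which is 1/5.

1/5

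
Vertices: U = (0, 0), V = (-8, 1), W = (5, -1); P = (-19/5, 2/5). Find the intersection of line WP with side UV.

Barycentric coordinates of P with respect to UVW: (1/5, 3/5, 1/5).
On side UV the W-coordinate is zero; dropping P's W-weight 1/5 and renormalizing the remaining 1/5 : 3/5 gives weights 1/4, 3/4 on U, V.
Q = (1/4)·(0, 0) + (3/4)·(-8, 1) = (-6, 3/4).

(-6, 3/4)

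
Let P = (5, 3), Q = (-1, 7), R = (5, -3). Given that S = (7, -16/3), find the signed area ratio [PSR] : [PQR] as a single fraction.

[PQR] = ½·(5·(7−(-3)) + (-1)·(-3−3) + 5·(3−7)) = ½·(50 + 6 − 20) = 18.
[PSR] = ½·(5·(-16/3−(-3)) + 7·(-3−3) + 5·(3−(-16/3))) = ½·(-35/3 − 42 + 125/3) = -6, so the ratio is (-6)/18 = -1/3.

-1/3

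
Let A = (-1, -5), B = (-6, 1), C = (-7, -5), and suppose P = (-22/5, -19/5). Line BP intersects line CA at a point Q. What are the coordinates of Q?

(-4, -5)

Barycentric coordinates of P with respect to ABC: (2/5, 1/5, 2/5).
On side CA the B-coordinate is zero; dropping P's B-weight 1/5 and renormalizing the remaining 2/5 : 2/5 gives weights 1/2, 1/2 on C, A.
Q = (1/2)·(-7, -5) + (1/2)·(-1, -5) = (-4, -5).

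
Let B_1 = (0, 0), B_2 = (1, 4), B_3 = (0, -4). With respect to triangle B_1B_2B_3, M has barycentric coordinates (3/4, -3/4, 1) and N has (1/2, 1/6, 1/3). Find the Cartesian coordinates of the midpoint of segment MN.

(-7/24, -23/6)

Barycentric coordinates of the midpoint are the average: (5/8, -7/24, 2/3).
Converting: (5/8)·B_1 + (-7/24)·B_2 + (2/3)·B_3 = (-7/24, -23/6).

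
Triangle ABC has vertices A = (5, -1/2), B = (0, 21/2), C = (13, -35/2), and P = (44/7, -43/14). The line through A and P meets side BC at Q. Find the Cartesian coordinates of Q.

Barycentric coordinates of P with respect to ABC: (1/7, 3/7, 3/7).
On side BC the A-coordinate is zero; dropping P's A-weight 1/7 and renormalizing the remaining 3/7 : 3/7 gives weights 1/2, 1/2 on B, C.
Q = (1/2)·(0, 21/2) + (1/2)·(13, -35/2) = (13/2, -7/2).

(13/2, -7/2)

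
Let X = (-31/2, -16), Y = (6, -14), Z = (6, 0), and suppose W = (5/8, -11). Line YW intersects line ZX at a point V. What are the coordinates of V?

Barycentric coordinates of W with respect to XYZ: (1/4, 1/2, 1/4).
On side ZX the Y-coordinate is zero; dropping W's Y-weight 1/2 and renormalizing the remaining 1/4 : 1/4 gives weights 1/2, 1/2 on Z, X.
V = (1/2)·(6, 0) + (1/2)·(-31/2, -16) = (-19/4, -8).

(-19/4, -8)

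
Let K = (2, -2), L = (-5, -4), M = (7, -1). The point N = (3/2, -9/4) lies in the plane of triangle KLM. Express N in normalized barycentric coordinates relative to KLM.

Signed area of the reference triangle: [KLM] = ½·(2·(-4−(-1)) + (-5)·(-1−(-2)) + 7·(-2−(-4))) = ½·(-6 − 5 + 14) = 3/2.
[NLM] = ½·((3/2)·(-4−(-1)) + (-5)·(-1−(-9/4)) + 7·(-9/4−(-4))) = ½·(-9/2 − 25/4 + 49/4) = 3/4, so the K-coordinate is (3/4)/(3/2) = 1/2.
[KNM] = ½·(2·(-9/4−(-1)) + (3/2)·(-1−(-2)) + 7·(-2−(-9/4))) = ½·(-5/2 + 3/2 + 7/4) = 3/8, so the L-coordinate is 1/4.
[KLN] = ½·(2·(-4−(-9/4)) + (-5)·(-9/4−(-2)) + (3/2)·(-2−(-4))) = ½·(-7/2 + 5/4 + 3) = 3/8, so the M-coordinate is 1/4.

(1/2, 1/4, 1/4)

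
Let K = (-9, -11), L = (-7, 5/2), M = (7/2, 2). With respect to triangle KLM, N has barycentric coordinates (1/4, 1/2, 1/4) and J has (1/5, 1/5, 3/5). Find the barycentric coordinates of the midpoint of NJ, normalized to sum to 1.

Since both coordinate triples sum to 1, the midpoint's barycentrics are the componentwise average.
(1/4+1/5)/2 = 9/40; similarly 7/20 and 17/40.

(9/40, 7/20, 17/40)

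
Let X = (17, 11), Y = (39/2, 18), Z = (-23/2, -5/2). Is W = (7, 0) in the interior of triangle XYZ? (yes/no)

no

Barycentric coordinates of W: (71/39, -14/13, 10/39).
The three coordinates are positive, negative, positive; a point is interior exactly when all three are positive.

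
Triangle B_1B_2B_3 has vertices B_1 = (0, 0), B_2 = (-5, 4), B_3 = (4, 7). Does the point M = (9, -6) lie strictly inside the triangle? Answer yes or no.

Barycentric coordinates of M: (44/17, -29/17, 2/17).
The three coordinates are positive, negative, positive; a point is interior exactly when all three are positive.

no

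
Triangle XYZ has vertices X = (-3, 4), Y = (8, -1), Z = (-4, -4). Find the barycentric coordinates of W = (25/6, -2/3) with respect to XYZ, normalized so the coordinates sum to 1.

(1/6, 2/3, 1/6)

Signed area of the reference triangle: [XYZ] = ½·((-3)·(-1−(-4)) + 8·(-4−4) + (-4)·(4−(-1))) = ½·(-9 − 64 − 20) = -93/2.
[WYZ] = ½·((25/6)·(-1−(-4)) + 8·(-4−(-2/3)) + (-4)·(-2/3−(-1))) = ½·(25/2 − 80/3 − 4/3) = -31/4, so the X-coordinate is (-31/4)/(-93/2) = 1/6.
[XWZ] = ½·((-3)·(-2/3−(-4)) + (25/6)·(-4−4) + (-4)·(4−(-2/3))) = ½·(-10 − 100/3 − 56/3) = -31, so the Y-coordinate is 2/3.
[XYW] = ½·((-3)·(-1−(-2/3)) + 8·(-2/3−4) + (25/6)·(4−(-1))) = ½·(1 − 112/3 + 125/6) = -31/4, so the Z-coordinate is 1/6.
Check: 1/6 + 2/3 + 1/6 = 1.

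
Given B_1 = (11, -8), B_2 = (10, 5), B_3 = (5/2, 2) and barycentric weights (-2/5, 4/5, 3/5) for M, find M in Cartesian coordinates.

M = (-2/5)·B_1 + (4/5)·B_2 + (3/5)·B_3.
x-coordinate: (-2/5)·11 + (4/5)·10 + (3/5)·(5/2) = 51/10.
y-coordinate: (-2/5)·(-8) + (4/5)·5 + (3/5)·2 = 42/5.

(51/10, 42/5)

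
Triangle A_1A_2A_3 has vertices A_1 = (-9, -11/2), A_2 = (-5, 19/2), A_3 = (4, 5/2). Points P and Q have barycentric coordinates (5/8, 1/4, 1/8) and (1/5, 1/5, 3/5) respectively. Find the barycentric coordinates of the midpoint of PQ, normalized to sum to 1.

(33/80, 9/40, 29/80)

Since both coordinate triples sum to 1, the midpoint's barycentrics are the componentwise average.
(5/8+1/5)/2 = 33/80; similarly 9/40 and 29/80.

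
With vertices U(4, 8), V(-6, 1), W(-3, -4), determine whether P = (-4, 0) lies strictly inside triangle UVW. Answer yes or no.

Barycentric coordinates of P: (7/71, 40/71, 24/71).
The three coordinates are positive, positive, positive; a point is interior exactly when all three are positive.

yes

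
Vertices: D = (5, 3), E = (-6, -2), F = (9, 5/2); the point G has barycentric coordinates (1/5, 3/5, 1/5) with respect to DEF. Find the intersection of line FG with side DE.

(-13/4, -3/4)

Line FG meets DE where the F-coordinate vanishes; zeroing G's F-weight and renormalizing leaves D, E-weights 1/5 : 3/5 → (1/4, 3/4).
So H = (1/4)·D + (3/4)·E = (-13/4, -3/4).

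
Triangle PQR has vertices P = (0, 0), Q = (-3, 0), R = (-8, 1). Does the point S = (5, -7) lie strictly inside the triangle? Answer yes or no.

Barycentric coordinates of S: (-9, 17, -7).
The three coordinates are negative, positive, negative; a point is interior exactly when all three are positive.

no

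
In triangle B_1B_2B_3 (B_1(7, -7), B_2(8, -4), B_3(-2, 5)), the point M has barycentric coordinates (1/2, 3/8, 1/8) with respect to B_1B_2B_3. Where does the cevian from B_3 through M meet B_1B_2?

Line B_3M meets B_1B_2 where the B_3-coordinate vanishes; zeroing M's B_3-weight and renormalizing leaves B_1, B_2-weights 1/2 : 3/8 → (4/7, 3/7).
So N = (4/7)·B_1 + (3/7)·B_2 = (52/7, -40/7).

(52/7, -40/7)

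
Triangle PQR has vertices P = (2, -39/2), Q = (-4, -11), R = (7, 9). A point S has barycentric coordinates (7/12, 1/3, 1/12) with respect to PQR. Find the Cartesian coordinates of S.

(5/12, -343/24)

S = (7/12)·P + (1/3)·Q + (1/12)·R.
x-coordinate: (7/12)·2 + (1/3)·(-4) + (1/12)·7 = 5/12.
y-coordinate: (7/12)·(-39/2) + (1/3)·(-11) + (1/12)·9 = -343/24.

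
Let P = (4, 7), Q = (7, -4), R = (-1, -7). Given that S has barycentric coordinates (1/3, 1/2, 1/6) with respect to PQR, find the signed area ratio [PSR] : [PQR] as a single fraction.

1/2

The signed ratio [PSR]/[PQR] equals the barycentric coordinate of S at vertex Q, which is 1/2.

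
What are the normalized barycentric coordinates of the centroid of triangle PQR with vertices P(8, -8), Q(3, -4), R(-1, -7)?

The centroid is the average of the vertices, so each weight is 1/3.

(1/3, 1/3, 1/3)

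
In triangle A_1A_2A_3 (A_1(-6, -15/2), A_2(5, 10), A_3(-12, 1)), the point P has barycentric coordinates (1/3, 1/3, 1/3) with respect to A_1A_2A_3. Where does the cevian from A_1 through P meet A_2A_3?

Line A_1P meets A_2A_3 where the A_1-coordinate vanishes; zeroing P's A_1-weight and renormalizing leaves A_2, A_3-weights 1/3 : 1/3 → (1/2, 1/2).
So Q = (1/2)·A_2 + (1/2)·A_3 = (-7/2, 11/2).

(-7/2, 11/2)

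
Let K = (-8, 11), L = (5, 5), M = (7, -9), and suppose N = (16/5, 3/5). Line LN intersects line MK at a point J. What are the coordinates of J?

(2, -7/3)

Barycentric coordinates of N with respect to KLM: (1/5, 2/5, 2/5).
On side MK the L-coordinate is zero; dropping N's L-weight 2/5 and renormalizing the remaining 2/5 : 1/5 gives weights 2/3, 1/3 on M, K.
J = (2/3)·(7, -9) + (1/3)·(-8, 11) = (2, -7/3).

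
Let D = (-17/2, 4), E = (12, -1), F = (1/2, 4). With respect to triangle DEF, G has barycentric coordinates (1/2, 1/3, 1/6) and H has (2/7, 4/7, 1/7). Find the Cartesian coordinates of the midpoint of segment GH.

Barycentric coordinates of the midpoint are the average: (11/28, 19/42, 13/84).
Converting: (11/28)·D + (19/42)·E + (13/84)·F = (13/6, 73/42).

(13/6, 73/42)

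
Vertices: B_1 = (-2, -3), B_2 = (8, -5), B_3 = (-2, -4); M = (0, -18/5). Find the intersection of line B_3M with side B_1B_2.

(1/2, -7/2)

Barycentric coordinates of M with respect to B_1B_2B_3: (3/5, 1/5, 1/5).
On side B_1B_2 the B_3-coordinate is zero; dropping M's B_3-weight 1/5 and renormalizing the remaining 3/5 : 1/5 gives weights 3/4, 1/4 on B_1, B_2.
N = (3/4)·(-2, -3) + (1/4)·(8, -5) = (1/2, -7/2).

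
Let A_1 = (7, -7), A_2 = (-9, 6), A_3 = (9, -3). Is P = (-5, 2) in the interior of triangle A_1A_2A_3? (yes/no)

Barycentric coordinates of P: (2/5, 11/15, -2/15).
The three coordinates are positive, positive, negative; a point is interior exactly when all three are positive.

no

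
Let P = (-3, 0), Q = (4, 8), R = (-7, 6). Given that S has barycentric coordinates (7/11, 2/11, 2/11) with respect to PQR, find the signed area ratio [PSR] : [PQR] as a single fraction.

The signed ratio [PSR]/[PQR] equals the barycentric coordinate of S at vertex Q, which is 2/11.

2/11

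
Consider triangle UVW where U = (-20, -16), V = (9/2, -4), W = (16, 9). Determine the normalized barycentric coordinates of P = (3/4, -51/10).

(1/5, 7/10, 1/10)

Signed area of the reference triangle: [UVW] = ½·((-20)·(-4−9) + (9/2)·(9−(-16)) + 16·(-16−(-4))) = ½·(260 + 225/2 − 192) = 361/4.
[PVW] = ½·((3/4)·(-4−9) + (9/2)·(9−(-51/10)) + 16·(-51/10−(-4))) = ½·(-39/4 + 1269/20 − 88/5) = 361/20, so the U-coordinate is (361/20)/(361/4) = 1/5.
[UPW] = ½·((-20)·(-51/10−9) + (3/4)·(9−(-16)) + 16·(-16−(-51/10))) = ½·(282 + 75/4 − 872/5) = 2527/40, so the V-coordinate is 7/10.
[UVP] = ½·((-20)·(-4−(-51/10)) + (9/2)·(-51/10−(-16)) + (3/4)·(-16−(-4))) = ½·(-22 + 981/20 − 9) = 361/40, so the W-coordinate is 1/10.
Check: 1/5 + 7/10 + 1/10 = 1.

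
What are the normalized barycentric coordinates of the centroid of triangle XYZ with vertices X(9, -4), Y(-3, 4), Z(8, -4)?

(1/3, 1/3, 1/3)

The centroid is the average of the vertices, so each weight is 1/3.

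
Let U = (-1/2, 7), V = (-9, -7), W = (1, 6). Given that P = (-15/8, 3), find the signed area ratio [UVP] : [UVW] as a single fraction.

[UVW] = ½·((-1/2)·(-7−6) + (-9)·(6−7) + 1·(7−(-7))) = ½·(13/2 + 9 + 14) = 59/4.
[UVP] = ½·((-1/2)·(-7−3) + (-9)·(3−7) + (-15/8)·(7−(-7))) = ½·(5 + 36 − 105/4) = 59/8, so the ratio is (59/8)/(59/4) = 1/2.

1/2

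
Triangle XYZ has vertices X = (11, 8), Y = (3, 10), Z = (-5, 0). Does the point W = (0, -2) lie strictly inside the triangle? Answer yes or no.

Barycentric coordinates of W: (11/16, -3/4, 17/16).
The three coordinates are positive, negative, positive; a point is interior exactly when all three are positive.

no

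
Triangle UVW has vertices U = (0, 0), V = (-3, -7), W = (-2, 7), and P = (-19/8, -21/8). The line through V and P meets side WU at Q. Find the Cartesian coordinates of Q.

(-4/3, 14/3)

Barycentric coordinates of P with respect to UVW: (1/8, 5/8, 1/4).
On side WU the V-coordinate is zero; dropping P's V-weight 5/8 and renormalizing the remaining 1/4 : 1/8 gives weights 2/3, 1/3 on W, U.
Q = (2/3)·(-2, 7) + (1/3)·(0, 0) = (-4/3, 14/3).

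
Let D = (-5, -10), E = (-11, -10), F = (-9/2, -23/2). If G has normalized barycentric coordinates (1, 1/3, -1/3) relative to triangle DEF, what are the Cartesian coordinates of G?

G = 1·D + (1/3)·E + (-1/3)·F.
x-coordinate: 1·(-5) + (1/3)·(-11) + (-1/3)·(-9/2) = -43/6.
y-coordinate: 1·(-10) + (1/3)·(-10) + (-1/3)·(-23/2) = -19/2.

(-43/6, -19/2)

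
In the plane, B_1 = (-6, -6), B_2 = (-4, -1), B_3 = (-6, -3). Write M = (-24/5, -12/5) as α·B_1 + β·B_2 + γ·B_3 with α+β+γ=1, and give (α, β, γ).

(1/5, 3/5, 1/5)

Signed area of the reference triangle: [B_1B_2B_3] = ½·((-6)·(-1−(-3)) + (-4)·(-3−(-6)) + (-6)·(-6−(-1))) = ½·(-12 − 12 + 30) = 3.
[MB_2B_3] = ½·((-24/5)·(-1−(-3)) + (-4)·(-3−(-12/5)) + (-6)·(-12/5−(-1))) = ½·(-48/5 + 12/5 + 42/5) = 3/5, so the B_1-coordinate is (3/5)/3 = 1/5.
[B_1MB_3] = ½·((-6)·(-12/5−(-3)) + (-24/5)·(-3−(-6)) + (-6)·(-6−(-12/5))) = ½·(-18/5 − 72/5 + 108/5) = 9/5, so the B_2-coordinate is 3/5.
[B_1B_2M] = ½·((-6)·(-1−(-12/5)) + (-4)·(-12/5−(-6)) + (-24/5)·(-6−(-1))) = ½·(-42/5 − 72/5 + 24) = 3/5, so the B_3-coordinate is 1/5.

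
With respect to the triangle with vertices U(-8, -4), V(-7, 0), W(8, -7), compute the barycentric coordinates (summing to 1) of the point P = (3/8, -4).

Signed area of the reference triangle: [UVW] = ½·((-8)·(0−(-7)) + (-7)·(-7−(-4)) + 8·(-4−0)) = ½·(-56 + 21 − 32) = -67/2.
[PVW] = ½·((3/8)·(0−(-7)) + (-7)·(-7−(-4)) + 8·(-4−0)) = ½·(21/8 + 21 − 32) = -67/16, so the U-coordinate is (-67/16)/(-67/2) = 1/8.
[UPW] = ½·((-8)·(-4−(-7)) + (3/8)·(-7−(-4)) + 8·(-4−(-4))) = ½·(-24 − 9/8 + 0) = -201/16, so the V-coordinate is 3/8.
[UVP] = ½·((-8)·(0−(-4)) + (-7)·(-4−(-4)) + (3/8)·(-4−0)) = ½·(-32 + 0 − 3/2) = -67/4, so the W-coordinate is 1/2.
Check: 1/8 + 3/8 + 1/2 = 1.

(1/8, 3/8, 1/2)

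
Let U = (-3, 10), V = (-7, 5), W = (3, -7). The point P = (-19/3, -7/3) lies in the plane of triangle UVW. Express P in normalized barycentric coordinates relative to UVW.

Signed area of the reference triangle: [UVW] = ½·((-3)·(5−(-7)) + (-7)·(-7−10) + 3·(10−5)) = ½·(-36 + 119 + 15) = 49.
[PVW] = ½·((-19/3)·(5−(-7)) + (-7)·(-7−(-7/3)) + 3·(-7/3−5)) = ½·(-76 + 98/3 − 22) = -98/3, so the U-coordinate is (-98/3)/49 = -2/3.
[UPW] = ½·((-3)·(-7/3−(-7)) + (-19/3)·(-7−10) + 3·(10−(-7/3))) = ½·(-14 + 323/3 + 37) = 196/3, so the V-coordinate is 4/3.
[UVP] = ½·((-3)·(5−(-7/3)) + (-7)·(-7/3−10) + (-19/3)·(10−5)) = ½·(-22 + 259/3 − 95/3) = 49/3, so the W-coordinate is 1/3.
Check: -2/3 + 4/3 + 1/3 = 1.

(-2/3, 4/3, 1/3)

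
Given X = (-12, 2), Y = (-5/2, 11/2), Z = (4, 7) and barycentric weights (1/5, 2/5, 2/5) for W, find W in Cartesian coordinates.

(-9/5, 27/5)

W = (1/5)·X + (2/5)·Y + (2/5)·Z.
x-coordinate: (1/5)·(-12) + (2/5)·(-5/2) + (2/5)·4 = -9/5.
y-coordinate: (1/5)·2 + (2/5)·(11/2) + (2/5)·7 = 27/5.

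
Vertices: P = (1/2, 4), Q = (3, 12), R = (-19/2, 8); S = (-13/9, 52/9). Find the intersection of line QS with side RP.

(-2, 5)

Barycentric coordinates of S with respect to PQR: (2/3, 1/9, 2/9).
On side RP the Q-coordinate is zero; dropping S's Q-weight 1/9 and renormalizing the remaining 2/9 : 2/3 gives weights 1/4, 3/4 on R, P.
T = (1/4)·(-19/2, 8) + (3/4)·(1/2, 4) = (-2, 5).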